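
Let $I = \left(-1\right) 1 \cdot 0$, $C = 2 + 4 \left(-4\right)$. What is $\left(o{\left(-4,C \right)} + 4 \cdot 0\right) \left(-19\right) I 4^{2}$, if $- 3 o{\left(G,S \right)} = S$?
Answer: $0$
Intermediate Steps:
$C = -14$ ($C = 2 - 16 = -14$)
$o{\left(G,S \right)} = - \frac{S}{3}$
$I = 0$ ($I = \left(-1\right) 0 = 0$)
$\left(o{\left(-4,C \right)} + 4 \cdot 0\right) \left(-19\right) I 4^{2} = \left(\left(- \frac{1}{3}\right) \left(-14\right) + 4 \cdot 0\right) \left(-19\right) 0 \cdot 4^{2} = \left(\frac{14}{3} + 0\right) \left(-19\right) 0 \cdot 16 = \frac{14}{3} \left(-19\right) 0 = \left(- \frac{266}{3}\right) 0 = 0$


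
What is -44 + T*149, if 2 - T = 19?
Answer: -2577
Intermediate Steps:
T = -17 (T = 2 - 1*19 = 2 - 19 = -17)
-44 + T*149 = -44 - 17*149 = -44 - 2533 = -2577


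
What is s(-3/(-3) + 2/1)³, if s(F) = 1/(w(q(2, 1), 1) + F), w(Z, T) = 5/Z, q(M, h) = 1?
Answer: 1/512 ≈ 0.0019531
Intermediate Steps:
s(F) = 1/(5 + F) (s(F) = 1/(5/1 + F) = 1/(5*1 + F) = 1/(5 + F))
s(-3/(-3) + 2/1)³ = (1/(5 + (-3/(-3) + 2/1)))³ = (1/(5 + (-3*(-⅓) + 2*1)))³ = (1/(5 + (1 + 2)))³ = (1/(5 + 3))³ = (1/8)³ = (⅛)³ = 1/512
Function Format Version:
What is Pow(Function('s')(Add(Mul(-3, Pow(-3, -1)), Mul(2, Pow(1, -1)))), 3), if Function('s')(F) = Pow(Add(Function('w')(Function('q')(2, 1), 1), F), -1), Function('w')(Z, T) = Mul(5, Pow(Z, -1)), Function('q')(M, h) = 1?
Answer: Rational(1, 512) ≈ 0.0019531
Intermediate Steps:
Function('s')(F) = Pow(Add(5, F), -1) (Function('s')(F) = Pow(Add(Mul(5, Pow(1, -1)), F), -1) = Pow(Add(Mul(5, 1), F), -1) = Pow(Add(5, F), -1))
Pow(Function('s')(Add(Mul(-3, Pow(-3, -1)), Mul(2, Pow(1, -1)))), 3) = Pow(Pow(Add(5, Add(Mul(-3, Pow(-3, -1)), Mul(2, Pow(1, -1)))), -1), 3) = Pow(Pow(Add(5, Add(Mul(-3, Rational(-1, 3)), Mul(2, 1))), -1), 3) = Pow(Pow(Add(5, Add(1, 2)), -1), 3) = Pow(Pow(Add(5, 3), -1), 3) = Pow(Pow(8, -1), 3) = Pow(Rational(1, 8), 3) = Rational(1, 512)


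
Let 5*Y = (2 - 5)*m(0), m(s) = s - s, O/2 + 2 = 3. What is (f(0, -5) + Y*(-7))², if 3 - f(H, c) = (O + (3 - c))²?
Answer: 9409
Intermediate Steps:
O = 2 (O = -4 + 2*3 = -4 + 6 = 2)
f(H, c) = 3 - (5 - c)² (f(H, c) = 3 - (2 + (3 - c))² = 3 - (5 - c)²)
m(s) = 0
Y = 0 (Y = ((2 - 5)*0)/5 = (-3*0)/5 = (⅕)*0 = 0)
(f(0, -5) + Y*(-7))² = ((3 - (-5 - 5)²) + 0*(-7))² = ((3 - 1*(-10)²) + 0)² = ((3 - 1*100) + 0)² = ((3 - 100) + 0)² = (-97 + 0)² = (-97)² = 9409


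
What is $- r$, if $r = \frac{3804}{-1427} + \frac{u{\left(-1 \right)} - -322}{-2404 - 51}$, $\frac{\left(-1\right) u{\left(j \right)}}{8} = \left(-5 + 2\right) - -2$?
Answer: $\frac{1961946}{700657} \approx 2.8002$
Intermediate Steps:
$u{\left(j \right)} = 8$ ($u{\left(j \right)} = - 8 \left(\left(-5 + 2\right) - -2\right) = - 8 \left(-3 + 2\right) = \left(-8\right) \left(-1\right) = 8$)
$r = - \frac{1961946}{700657}$ ($r = \frac{3804}{-1427} + \frac{8 - -322}{-2404 - 51} = 3804 \left(- \frac{1}{1427}\right) + \frac{8 + 322}{-2455} = - \frac{3804}{1427} + 330 \left(- \frac{1}{2455}\right) = - \frac{3804}{1427} - \frac{66}{491} = - \frac{1961946}{700657} \approx -2.8002$)
$- r = \left(-1\right) \left(- \frac{1961946}{700657}\right) = \frac{1961946}{700657}$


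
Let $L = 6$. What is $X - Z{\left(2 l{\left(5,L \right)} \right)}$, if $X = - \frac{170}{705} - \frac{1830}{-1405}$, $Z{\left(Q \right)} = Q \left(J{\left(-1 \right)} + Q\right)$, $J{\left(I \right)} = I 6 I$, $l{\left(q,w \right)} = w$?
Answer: $- \frac{8516084}{39621} \approx -214.94$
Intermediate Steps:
$J{\left(I \right)} = 6 I^{2}$ ($J{\left(I \right)} = 6 I I = 6 I^{2}$)
$Z{\left(Q \right)} = Q \left(6 + Q\right)$ ($Z{\left(Q \right)} = Q \left(6 \left(-1\right)^{2} + Q\right) = Q \left(6 \cdot 1 + Q\right) = Q \left(6 + Q\right)$)
$X = \frac{42052}{39621}$ ($X = \left(-170\right) \frac{1}{705} - - \frac{366}{281} = - \frac{34}{141} + \frac{366}{281} = \frac{42052}{39621} \approx 1.0614$)
$X - Z{\left(2 l{\left(5,L \right)} \right)} = \frac{42052}{39621} - 2 \cdot 6 \left(6 + 2 \cdot 6\right) = \frac{42052}{39621} - 12 \left(6 + 12\right) = \frac{42052}{39621} - 12 \cdot 18 = \frac{42052}{39621} - 216 = - \frac{8516084}{39621}$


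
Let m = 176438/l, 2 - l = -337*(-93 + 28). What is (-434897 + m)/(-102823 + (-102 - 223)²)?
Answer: -9525725429/61372206 ≈ -155.21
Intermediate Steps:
l = -21903 (l = 2 - (-337)*(-93 + 28) = 2 - (-337)*(-65) = 2 - 1*21905 = 2 - 21905 = -21903)
m = -176438/21903 (m = 176438/(-21903) = 176438*(-1/21903) = -176438/21903 ≈ -8.0554)
(-434897 + m)/(-102823 + (-102 - 223)²) = (-434897 - 176438/21903)/(-102823 + (-102 - 223)²) = -9525725429/(21903*(-102823 + (-325)²)) = -9525725429/(21903*(-102823 + 105625)) = -9525725429/21903/2802 = -9525725429/21903*1/2802 = -9525725429/61372206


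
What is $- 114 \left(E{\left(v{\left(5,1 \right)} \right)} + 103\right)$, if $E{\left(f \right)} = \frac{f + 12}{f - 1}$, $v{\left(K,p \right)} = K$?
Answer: $- \frac{24453}{2} \approx -12227.0$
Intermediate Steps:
$E{\left(f \right)} = \frac{12 + f}{-1 + f}$
$- 114 \left(E{\left(v{\left(5,1 \right)} \right)} + 103\right) = - 114 \left(\frac{12 + 5}{-1 + 5} + 103\right) = - 114 \left(\frac{1}{4} \cdot 17 + 103\right) = - 114 \left(\frac{17}{4} + 103\right) = \left(-114\right) \frac{429}{4} = - \frac{24453}{2}$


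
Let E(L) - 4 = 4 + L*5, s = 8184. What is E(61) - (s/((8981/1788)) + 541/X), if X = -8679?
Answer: -102597749860/77946099 ≈ -1316.3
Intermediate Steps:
E(L) = 8 + 5*L (E(L) = 4 + (4 + L*5) = 4 + (4 + 5*L) = 8 + 5*L)
E(61) - (s/((8981/1788)) + 541/X) = (8 + 5*61) - (8184/((8981/1788)) + 541/(-8679)) = (8 + 305) - (8184/((8981*(1/1788))) + 541*(-1/8679)) = 313 - (8184/(8981/1788) - 541/8679) = 313 - (8184*(1788/8981) - 541/8679) = 313 - (14632992/8981 - 541/8679) = 313 - 1*126994878847/77946099 = 313 - 126994878847/77946099 = -102597749860/77946099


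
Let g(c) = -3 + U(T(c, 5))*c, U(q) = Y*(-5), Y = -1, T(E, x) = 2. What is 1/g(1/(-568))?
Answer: -568/1709 ≈ -0.33236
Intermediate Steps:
U(q) = 5 (U(q) = -1*(-5) = 5)
g(c) = -3 + 5*c
1/g(1/(-568)) = 1/(-3 + 5/(-568)) = 1/(-3 + 5*(-1/568)) = 1/(-3 - 5/568) = 1/(-1709/568) = -568/1709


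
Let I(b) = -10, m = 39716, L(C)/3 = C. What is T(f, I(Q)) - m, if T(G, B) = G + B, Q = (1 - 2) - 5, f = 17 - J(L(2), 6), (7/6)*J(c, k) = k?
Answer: -277999/7 ≈ -39714.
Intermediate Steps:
L(C) = 3*C
J(c, k) = 6*k/7
f = 83/7 (f = 17 - 6*6/7 = 17 - 1*36/7 = 17 - 36/7 = 83/7 ≈ 11.857)
Q = -6 (Q = -1 - 5 = -6)
T(G, B) = B + G
T(f, I(Q)) - m = (-10 + 83/7) - 1*39716 = 13/7 - 39716 = -277999/7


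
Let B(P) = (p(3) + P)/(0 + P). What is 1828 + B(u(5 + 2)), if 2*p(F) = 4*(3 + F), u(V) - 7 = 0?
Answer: 12815/7 ≈ 1830.7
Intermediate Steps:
u(V) = 7 (u(V) = 7 + 0 = 7)
p(F) = 6 + 2*F (p(F) = (4*(3 + F))/2 = (12 + 4*F)/2 = 6 + 2*F)
B(P) = (12 + P)/P (B(P) = ((6 + 2*3) + P)/(0 + P) = ((6 + 6) + P)/P = (12 + P)/P)
1828 + B(u(5 + 2)) = 1828 + (12 + 7)/7 = 1828 + (⅐)*19 = 1828 + 19/7 = 12815/7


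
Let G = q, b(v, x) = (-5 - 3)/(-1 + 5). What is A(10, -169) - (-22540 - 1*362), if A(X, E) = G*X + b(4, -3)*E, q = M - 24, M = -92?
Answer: 22080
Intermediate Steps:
b(v, x) = -2 (b(v, x) = -8/4 = -8*¼ = -2)
q = -116 (q = -92 - 24 = -116)
G = -116
A(X, E) = -116*X - 2*E
A(10, -169) - (-22540 - 1*362) = (-116*10 - 2*(-169)) - (-22540 - 1*362) = (-1160 + 338) - (-22540 - 362) = -822 - 1*(-22902) = -822 + 22902 = 22080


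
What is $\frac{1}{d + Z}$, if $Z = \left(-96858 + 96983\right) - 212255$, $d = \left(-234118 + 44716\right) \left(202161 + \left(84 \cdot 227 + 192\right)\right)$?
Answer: $- \frac{1}{41937792372} \approx -2.3845 \cdot 10^{-11}$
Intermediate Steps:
$d = -41937580242$ ($d = - 189402 \left(202161 + \left(19068 + 192\right)\right) = - 189402 \left(202161 + 19260\right) = \left(-189402\right) 221421 = -41937580242$)
$Z = -212130$ ($Z = 125 - 212255 = -212130$)
$\frac{1}{d + Z} = \frac{1}{-41937580242 - 212130} = \frac{1}{-41937792372} = - \frac{1}{41937792372}$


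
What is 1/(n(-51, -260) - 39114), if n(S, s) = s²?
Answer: 1/28486 ≈ 3.5105e-5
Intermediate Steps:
1/(n(-51, -260) - 39114) = 1/((-260)² - 39114) = 1/(67600 - 39114) = 1/28486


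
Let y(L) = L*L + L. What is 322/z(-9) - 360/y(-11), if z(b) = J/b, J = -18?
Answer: 1735/11 ≈ 157.73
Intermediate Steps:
y(L) = L + L**2 (y(L) = L**2 + L = L + L**2)
z(b) = -18/b
322/z(-9) - 360/y(-11) = 322/((-18/(-9))) - 360*(-1/(11*(1 - 11))) = 322/((-18*(-1/9))) - 360/((-11*(-10))) = 322/2 - 360/110 = 322*(1/2) - 360*1/110 = 161 - 36/11 = 1735/11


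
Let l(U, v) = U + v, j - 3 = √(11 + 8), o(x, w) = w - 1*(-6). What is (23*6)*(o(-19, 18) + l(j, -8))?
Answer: 2622 + 138*√19 ≈ 3223.5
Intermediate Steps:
o(x, w) = 6 + w (o(x, w) = w + 6 = 6 + w)
j = 3 + √19 (j = 3 + √(11 + 8) = 3 + √19 ≈ 7.3589)
(23*6)*(o(-19, 18) + l(j, -8)) = (23*6)*((6 + 18) + ((3 + √19) - 8)) = 138*(24 + (-5 + √19)) = 138*(19 + √19) = 2622 + 138*√19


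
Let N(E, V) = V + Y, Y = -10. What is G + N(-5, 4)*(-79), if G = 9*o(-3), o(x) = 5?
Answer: 519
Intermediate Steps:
N(E, V) = -10 + V (N(E, V) = V - 10 = -10 + V)
G = 45 (G = 9*5 = 45)
G + N(-5, 4)*(-79) = 45 + (-10 + 4)*(-79) = 45 - 6*(-79) = 45 + 474 = 519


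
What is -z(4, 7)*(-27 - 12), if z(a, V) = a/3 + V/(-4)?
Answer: -65/4 ≈ -16.250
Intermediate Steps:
z(a, V) = -V/4 + a/3 (z(a, V) = a*(⅓) + V*(-¼) = a/3 - V/4 = -V/4 + a/3)
-z(4, 7)*(-27 - 12) = -(-¼*7 + (⅓)*4)*(-27 - 12) = -(-7/4 + 4/3)*(-39) = -(-5)*(-39)/12 = -1*65/4 = -65/4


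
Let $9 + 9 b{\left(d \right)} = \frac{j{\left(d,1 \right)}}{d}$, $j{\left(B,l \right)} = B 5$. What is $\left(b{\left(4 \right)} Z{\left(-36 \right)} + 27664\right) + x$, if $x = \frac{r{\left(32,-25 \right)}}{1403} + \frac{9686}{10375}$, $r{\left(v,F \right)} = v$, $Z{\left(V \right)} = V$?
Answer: $\frac{402927461458}{14556125} \approx 27681.0$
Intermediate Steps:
$j{\left(B,l \right)} = 5 B$
$x = \frac{13921458}{14556125}$ ($x = \frac{32}{1403} + \frac{9686}{10375} = \frac{13921458}{14556125} \approx 0.9564$)
$b{\left(d \right)} = - \frac{4}{9}$ ($b{\left(d \right)} = -1 + \frac{5 d \frac{1}{d}}{9} = -1 + \frac{1}{9} \cdot 5 = -1 + \frac{5}{9} = - \frac{4}{9}$)
$\left(b{\left(4 \right)} Z{\left(-36 \right)} + 27664\right) + x = \left(\left(- \frac{4}{9}\right) \left(-36\right) + 27664\right) + \frac{13921458}{14556125} = \left(16 + 27664\right) + \frac{13921458}{14556125} = 27680 + \frac{13921458}{14556125} = \frac{402927461458}{14556125}$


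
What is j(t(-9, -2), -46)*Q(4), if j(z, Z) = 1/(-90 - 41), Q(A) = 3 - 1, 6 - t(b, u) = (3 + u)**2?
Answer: -2/131 ≈ -0.015267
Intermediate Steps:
t(b, u) = 6 - (3 + u)**2
Q(A) = 2
j(z, Z) = -1/131 (j(z, Z) = 1/(-131) = -1/131)
j(t(-9, -2), -46)*Q(4) = -1/131*2 = -2/131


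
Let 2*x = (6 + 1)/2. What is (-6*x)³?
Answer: -9261/8 ≈ -1157.6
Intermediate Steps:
x = 7/4 (x = ((6 + 1)/2)/2 = (7*(½))/2 = (½)*(7/2) = 7/4 ≈ 1.7500)
(-6*x)³ = (-6*7/4)³ = (-21/2)³ = -9261/8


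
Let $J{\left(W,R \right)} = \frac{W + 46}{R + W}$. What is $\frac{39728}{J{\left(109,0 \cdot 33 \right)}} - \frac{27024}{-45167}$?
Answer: $\frac{6309457984}{225835} \approx 27938.0$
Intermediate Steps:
$J{\left(W,R \right)} = \frac{46 + W}{R + W}$
$\frac{39728}{J{\left(109,0 \cdot 33 \right)}} - \frac{27024}{-45167} = \frac{39728}{\frac{1}{0 \cdot 33 + 109} \left(46 + 109\right)} - \frac{27024}{-45167} = \frac{39728}{\frac{1}{0 + 109} \cdot 155} - - \frac{27024}{45167} = \frac{39728}{\frac{1}{109} \cdot 155} + \frac{27024}{45167} = \frac{39728}{\frac{155}{109}} + \frac{27024}{45167} = 39728 \cdot \frac{109}{155} + \frac{27024}{45167} = \frac{4330352}{155} + \frac{27024}{45167} = \frac{6309457984}{225835}$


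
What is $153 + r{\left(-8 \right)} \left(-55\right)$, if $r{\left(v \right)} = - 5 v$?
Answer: $-2047$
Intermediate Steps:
$153 + r{\left(-8 \right)} \left(-55\right) = 153 + \left(-5\right) \left(-8\right) \left(-55\right) = 153 + 40 \left(-55\right) = 153 - 2200 = -2047$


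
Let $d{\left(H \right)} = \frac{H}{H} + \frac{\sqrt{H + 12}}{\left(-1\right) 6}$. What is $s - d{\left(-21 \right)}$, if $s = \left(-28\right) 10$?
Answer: $-281 + \frac{i}{2} \approx -281.0 + 0.5 i$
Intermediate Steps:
$d{\left(H \right)} = 1 - \frac{\sqrt{12 + H}}{6}$ ($d{\left(H \right)} = 1 + \frac{\sqrt{12 + H}}{-6} = 1 + \sqrt{12 + H} \left(- \frac{1}{6}\right) = 1 - \frac{\sqrt{12 + H}}{6}$)
$s = -280$
$s - d{\left(-21 \right)} = -280 - \left(1 - \frac{\sqrt{12 - 21}}{6}\right) = -280 - \left(1 - \frac{\sqrt{-9}}{6}\right) = -280 - \left(1 - \frac{3 i}{6}\right) = -280 - \left(1 - \frac{i}{2}\right) = -281 + \frac{i}{2}$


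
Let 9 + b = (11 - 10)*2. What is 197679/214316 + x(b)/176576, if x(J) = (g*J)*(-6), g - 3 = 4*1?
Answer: 33366771/36109792 ≈ 0.92404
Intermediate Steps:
b = -7 (b = -9 + (11 - 10)*2 = -9 + 1*2 = -9 + 2 = -7)
g = 7 (g = 3 + 4*1 = 3 + 4 = 7)
x(J) = -42*J (x(J) = (7*J)*(-6) = -42*J)
197679/214316 + x(b)/176576 = 197679/214316 - 42*(-7)/176576 = 197679*(1/214316) + 294*(1/176576) = 1509/1636 + 147/88288 = 33366771/36109792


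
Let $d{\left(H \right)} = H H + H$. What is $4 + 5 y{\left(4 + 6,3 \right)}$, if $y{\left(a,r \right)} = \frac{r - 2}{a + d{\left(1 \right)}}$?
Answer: $\frac{53}{12} \approx 4.4167$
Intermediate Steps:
$d{\left(H \right)} = H + H^{2}$ ($d{\left(H \right)} = H^{2} + H = H + H^{2}$)
$y{\left(a,r \right)} = \frac{-2 + r}{2 + a}$ ($y{\left(a,r \right)} = \frac{r - 2}{a + 1 \left(1 + 1\right)} = \frac{-2 + r}{a + 1 \cdot 2} = \frac{-2 + r}{a + 2} = \frac{-2 + r}{2 + a}$)
$4 + 5 y{\left(4 + 6,3 \right)} = 4 + 5 \frac{-2 + 3}{2 + \left(4 + 6\right)} = 4 + 5 \frac{1}{2 + 10} \cdot 1 = 4 + 5 \cdot \frac{1}{12} \cdot 1 = 4 + 5 \cdot \frac{1}{12} = 4 + \frac{5}{12} = \frac{53}{12}$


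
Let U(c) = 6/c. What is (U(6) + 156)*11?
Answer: 1727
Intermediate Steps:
(U(6) + 156)*11 = (6/6 + 156)*11 = (6*(⅙) + 156)*11 = (1 + 156)*11 = 157*11 = 1727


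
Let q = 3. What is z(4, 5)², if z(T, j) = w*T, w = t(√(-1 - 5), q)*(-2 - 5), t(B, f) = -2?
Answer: 3136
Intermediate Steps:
w = 14 (w = -2*(-2 - 5) = -2*(-7) = 14)
z(T, j) = 14*T
z(4, 5)² = (14*4)² = 56² = 3136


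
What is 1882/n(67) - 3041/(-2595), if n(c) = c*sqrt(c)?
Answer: 3041/2595 + 1882*sqrt(67)/4489 ≈ 4.6036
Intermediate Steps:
n(c) = c**(3/2)
1882/n(67) - 3041/(-2595) = 1882/(67**(3/2)) - 3041/(-2595) = 1882/((67*sqrt(67))) - 3041*(-1/2595) = 1882*(sqrt(67)/4489) + 3041/2595 = 1882*sqrt(67)/4489 + 3041/2595 = 3041/2595 + 1882*sqrt(67)/4489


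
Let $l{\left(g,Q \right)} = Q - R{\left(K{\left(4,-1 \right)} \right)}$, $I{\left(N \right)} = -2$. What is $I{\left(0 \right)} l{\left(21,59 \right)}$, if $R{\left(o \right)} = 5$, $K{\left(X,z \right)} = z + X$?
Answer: $-108$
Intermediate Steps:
$K{\left(X,z \right)} = X + z$
$l{\left(g,Q \right)} = -5 + Q$ ($l{\left(g,Q \right)} = Q - 5 = -5 + Q$)
$I{\left(0 \right)} l{\left(21,59 \right)} = - 2 \left(-5 + 59\right) = \left(-2\right) 54 = -108$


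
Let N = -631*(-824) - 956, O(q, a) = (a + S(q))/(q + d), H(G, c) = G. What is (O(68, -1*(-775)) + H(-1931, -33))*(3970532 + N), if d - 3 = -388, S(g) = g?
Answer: -2751941074400/317 ≈ -8.6812e+9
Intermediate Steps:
d = -385 (d = 3 - 388 = -385)
O(q, a) = (a + q)/(-385 + q) (O(q, a) = (a + q)/(q - 385) = (a + q)/(-385 + q))
N = 518988 (N = 519944 - 956 = 518988)
(O(68, -1*(-775)) + H(-1931, -33))*(3970532 + N) = ((-1*(-775) + 68)/(-385 + 68) - 1931)*(3970532 + 518988) = ((775 + 68)/(-317) - 1931)*4489520 = (-1/317*843 - 1931)*4489520 = (-843/317 - 1931)*4489520 = -612970/317*4489520 = -2751941074400/317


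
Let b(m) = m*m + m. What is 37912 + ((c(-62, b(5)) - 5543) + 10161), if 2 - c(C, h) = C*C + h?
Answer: 38658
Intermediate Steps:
b(m) = m + m**2 (b(m) = m**2 + m = m + m**2)
c(C, h) = 2 - h - C**2 (c(C, h) = 2 - (C*C + h) = 2 - (C**2 + h) = 2 - (h + C**2) = 2 + (-h - C**2) = 2 - h - C**2)
37912 + ((c(-62, b(5)) - 5543) + 10161) = 37912 + (((2 - 5*(1 + 5) - 1*(-62)**2) - 5543) + 10161) = 37912 + (((2 - 5*6 - 1*3844) - 5543) + 10161) = 37912 + (((2 - 1*30 - 3844) - 5543) + 10161) = 37912 + (((2 - 30 - 3844) - 5543) + 10161) = 37912 + ((-3872 - 5543) + 10161) = 37912 + (-9415 + 10161) = 37912 + 746 = 38658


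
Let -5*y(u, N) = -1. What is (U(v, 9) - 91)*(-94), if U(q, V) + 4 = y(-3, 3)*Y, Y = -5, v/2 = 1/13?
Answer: 9024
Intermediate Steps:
y(u, N) = ⅕ (y(u, N) = -⅕*(-1) = ⅕)
v = 2/13 ≈ 0.15385
U(q, V) = -5 (U(q, V) = -4 + (⅕)*(-5) = -4 - 1 = -5)
(U(v, 9) - 91)*(-94) = (-5 - 91)*(-94) = -96*(-94) = 9024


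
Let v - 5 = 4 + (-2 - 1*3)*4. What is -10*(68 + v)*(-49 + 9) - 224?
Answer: 22576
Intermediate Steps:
v = -11 (v = 5 + (4 + (-2 - 1*3)*4) = 5 + (4 + (-2 - 3)*4) = 5 + (4 - 5*4) = 5 + (4 - 20) = 5 - 16 = -11)
-10*(68 + v)*(-49 + 9) - 224 = -10*(68 - 11)*(-49 + 9) - 224 = -570*(-40) - 224 = -10*(-2280) - 224 = 22800 - 224 = 22576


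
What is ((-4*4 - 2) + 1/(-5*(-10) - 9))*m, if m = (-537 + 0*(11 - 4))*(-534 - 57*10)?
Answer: -436928976/41 ≈ -1.0657e+7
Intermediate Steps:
m = 592848 (m = (-537 + 0*7)*(-534 - 570) = (-537 + 0)*(-1104) = -537*(-1104) = 592848)
((-4*4 - 2) + 1/(-5*(-10) - 9))*m = ((-4*4 - 2) + 1/(-5*(-10) - 9))*592848 = ((-16 - 2) + 1/(50 - 9))*592848 = (-18 + 1/41)*592848 = -737/41*592848 = -436928976/41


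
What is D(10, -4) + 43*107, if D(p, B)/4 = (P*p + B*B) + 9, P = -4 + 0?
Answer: 4541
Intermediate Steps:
P = -4
D(p, B) = 36 - 16*p + 4*B**2 (D(p, B) = 4*((-4*p + B*B) + 9) = 4*((-4*p + B**2) + 9) = 4*((B**2 - 4*p) + 9) = 4*(9 + B**2 - 4*p) = 36 - 16*p + 4*B**2)
D(10, -4) + 43*107 = (36 - 16*10 + 4*(-4)**2) + 43*107 = (36 - 160 + 4*16) + 4601 = (36 - 160 + 64) + 4601 = -60 + 4601 = 4541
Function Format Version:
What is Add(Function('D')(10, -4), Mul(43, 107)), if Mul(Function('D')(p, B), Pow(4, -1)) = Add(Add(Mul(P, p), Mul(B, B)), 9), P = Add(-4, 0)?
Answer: 4541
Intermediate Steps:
P = -4
Function('D')(p, B) = Add(36, Mul(-16, p), Mul(4, Pow(B, 2))) (Function('D')(p, B) = Mul(4, Add(Add(Mul(-4, p), Mul(B, B)), 9)) = Mul(4, Add(Add(Mul(-4, p), Pow(B, 2)), 9)) = Mul(4, Add(Add(Pow(B, 2), Mul(-4, p)), 9)) = Mul(4, Add(9, Pow(B, 2), Mul(-4, p))) = Add(36, Mul(-16, p), Mul(4, Pow(B, 2))))
Add(Function('D')(10, -4), Mul(43, 107)) = Add(Add(36, Mul(-16, 10), Mul(4, Pow(-4, 2))), Mul(43, 107)) = Add(Add(36, -160, Mul(4, 16)), 4601) = Add(Add(36, -160, 64), 4601) = Add(-60, 4601) = 4541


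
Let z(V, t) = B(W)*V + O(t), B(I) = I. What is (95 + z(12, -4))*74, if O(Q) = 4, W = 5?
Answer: 11766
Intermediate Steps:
z(V, t) = 4 + 5*V (z(V, t) = 5*V + 4 = 4 + 5*V)
(95 + z(12, -4))*74 = (95 + (4 + 5*12))*74 = (95 + (4 + 60))*74 = (95 + 64)*74 = 159*74 = 11766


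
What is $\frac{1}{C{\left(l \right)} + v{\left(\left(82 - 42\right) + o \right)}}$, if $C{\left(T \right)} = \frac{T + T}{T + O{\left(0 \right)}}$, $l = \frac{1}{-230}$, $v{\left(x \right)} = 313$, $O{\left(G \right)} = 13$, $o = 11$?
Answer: $\frac{2989}{935555} \approx 0.0031949$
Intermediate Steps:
$l = - \frac{1}{230} \approx -0.0043478$
$C{\left(T \right)} = \frac{2 T}{13 + T}$ ($C{\left(T \right)} = \frac{T + T}{T + 13} = \frac{2 T}{13 + T}$)
$\frac{1}{C{\left(l \right)} + v{\left(\left(82 - 42\right) + o \right)}} = \frac{1}{2 \left(- \frac{1}{230}\right) \frac{1}{13 - \frac{1}{230}} + 313} = \frac{1}{2 \left(- \frac{1}{230}\right) \frac{1}{\frac{2989}{230}} + 313} = \frac{1}{2 \left(- \frac{1}{230}\right) \frac{230}{2989} + 313} = \frac{1}{- \frac{2}{2989} + 313} = \frac{1}{\frac{935555}{2989}} = \frac{2989}{935555}$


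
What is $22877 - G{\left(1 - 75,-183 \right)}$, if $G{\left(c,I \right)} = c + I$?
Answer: $23134$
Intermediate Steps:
$G{\left(c,I \right)} = I + c$
$22877 - G{\left(1 - 75,-183 \right)} = 22877 - \left(-183 + \left(1 - 75\right)\right) = 22877 - \left(-183 - 74\right) = 22877 - -257 = 22877 + 257 = 23134$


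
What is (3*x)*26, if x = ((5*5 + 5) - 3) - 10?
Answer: 1326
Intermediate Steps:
x = 17 (x = ((25 + 5) - 3) - 10 = (30 - 3) - 10 = 27 - 10 = 17)
(3*x)*26 = (3*17)*26 = 51*26 = 1326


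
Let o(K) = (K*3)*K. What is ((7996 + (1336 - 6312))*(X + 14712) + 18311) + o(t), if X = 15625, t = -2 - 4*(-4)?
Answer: 91636639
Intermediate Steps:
t = 14 (t = -2 + 16 = 14)
o(K) = 3*K² (o(K) = (3*K)*K = 3*K²)
((7996 + (1336 - 6312))*(X + 14712) + 18311) + o(t) = ((7996 + (1336 - 6312))*(15625 + 14712) + 18311) + 3*14² = ((7996 - 4976)*30337 + 18311) + 3*196 = (3020*30337 + 18311) + 588 = (91617740 + 18311) + 588 = 91636051 + 588 = 91636639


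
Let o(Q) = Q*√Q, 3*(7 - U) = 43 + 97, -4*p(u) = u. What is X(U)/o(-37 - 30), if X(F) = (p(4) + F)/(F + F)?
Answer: 61*I*√67/534191 ≈ 0.0009347*I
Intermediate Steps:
p(u) = -u/4
U = -119/3 (U = 7 - (43 + 97)/3 = 7 - ⅓*140 = 7 - 140/3 = -119/3 ≈ -39.667)
X(F) = (-1 + F)/(2*F) (X(F) = (-¼*4 + F)/(F + F) = (-1 + F)/((2*F)) = (-1 + F)*(1/(2*F)) = (-1 + F)/(2*F))
o(Q) = Q^(3/2)
X(U)/o(-37 - 30) = ((-1 - 119/3)/(2*(-119/3)))/((-37 - 30)^(3/2)) = ((½)*(-3/119)*(-122/3))/((-67)^(3/2)) = 61/(119*((-67*I*√67))) = 61*(I*√67/4489)/119 = 61*I*√67/534191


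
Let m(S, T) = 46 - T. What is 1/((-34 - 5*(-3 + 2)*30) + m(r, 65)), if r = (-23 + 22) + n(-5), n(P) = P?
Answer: 1/97 ≈ 0.010309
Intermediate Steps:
r = -6 (r = (-23 + 22) - 5 = -1 - 5 = -6)
1/((-34 - 5*(-3 + 2)*30) + m(r, 65)) = 1/((-34 - 5*(-3 + 2)*30) + (46 - 1*65)) = 1/((-34 - 5*(-1)*30) + (46 - 65)) = 1/((-34 + 5*30) - 19) = 1/((-34 + 150) - 19) = 1/(116 - 19) = 1/97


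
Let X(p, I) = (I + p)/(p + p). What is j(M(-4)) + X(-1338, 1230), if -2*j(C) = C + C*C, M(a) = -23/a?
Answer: -138195/7136 ≈ -19.366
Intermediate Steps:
X(p, I) = (I + p)/(2*p) (X(p, I) = (I + p)/((2*p)) = (I + p)*(1/(2*p)) = (I + p)/(2*p))
j(C) = -C/2 - C²/2 (j(C) = -(C + C*C)/2 = -(C + C²)/2 = -C/2 - C²/2)
j(M(-4)) + X(-1338, 1230) = -(-23/(-4))*(1 - 23/(-4))/2 + (½)*(1230 - 1338)/(-1338) = -(-23*(-¼))*(1 - 23*(-¼))/2 + (½)*(-1/1338)*(-108) = -½*23/4*(1 + 23/4) + 9/223 = -½*23/4*27/4 + 9/223 = -621/32 + 9/223 = -138195/7136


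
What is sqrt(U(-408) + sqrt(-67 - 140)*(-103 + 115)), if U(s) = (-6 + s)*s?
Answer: 6*sqrt(4692 + I*sqrt(23)) ≈ 410.99 + 0.21004*I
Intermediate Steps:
U(s) = s*(-6 + s)
sqrt(U(-408) + sqrt(-67 - 140)*(-103 + 115)) = sqrt(-408*(-6 - 408) + sqrt(-67 - 140)*(-103 + 115)) = sqrt(-408*(-414) + sqrt(-207)*12) = sqrt(168912 + (3*I*sqrt(23))*12) = sqrt(168912 + 36*I*sqrt(23))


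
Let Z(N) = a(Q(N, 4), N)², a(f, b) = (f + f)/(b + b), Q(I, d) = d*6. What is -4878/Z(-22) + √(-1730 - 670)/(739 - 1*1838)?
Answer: -32791/8 - 20*I*√6/1099 ≈ -4098.9 - 0.044577*I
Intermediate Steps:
Q(I, d) = 6*d
a(f, b) = f/b (a(f, b) = (2*f)/((2*b)) = (2*f)*(1/(2*b)) = f/b)
Z(N) = 576/N² (Z(N) = ((6*4)/N)² = (24/N)² = 576/N²)
-4878/Z(-22) + √(-1730 - 670)/(739 - 1*1838) = -4878/(576/(-22)²) + √(-1730 - 670)/(739 - 1*1838) = -4878/(576*(1/484)) + √(-2400)/(739 - 1838) = -4878/144/121 + (20*I*√6)/(-1099) = -4878*121/144 + (20*I*√6)*(-1/1099) = -32791/8 - 20*I*√6/1099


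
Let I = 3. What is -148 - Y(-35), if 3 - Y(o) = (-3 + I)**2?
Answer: -151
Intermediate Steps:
Y(o) = 3 (Y(o) = 3 - (-3 + 3)**2 = 3 - 1*0**2 = 3 - 1*0 = 3 + 0 = 3)
-148 - Y(-35) = -148 - 1*3 = -148 - 3 = -151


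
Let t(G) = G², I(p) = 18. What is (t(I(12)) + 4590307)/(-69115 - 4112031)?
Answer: -4590631/4181146 ≈ -1.0979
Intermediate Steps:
(t(I(12)) + 4590307)/(-69115 - 4112031) = (18² + 4590307)/(-69115 - 4112031) = (324 + 4590307)/(-4181146) = 4590631*(-1/4181146) = -4590631/4181146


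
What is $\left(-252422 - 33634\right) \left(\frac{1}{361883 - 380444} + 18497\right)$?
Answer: $- \frac{32736517151232}{6187} \approx -5.2912 \cdot 10^{9}$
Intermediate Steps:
$\left(-252422 - 33634\right) \left(\frac{1}{361883 - 380444} + 18497\right) = - 286056 \left(\frac{1}{-18561} + 18497\right) = - 286056 \left(- \frac{1}{18561} + 18497\right) = \left(-286056\right) \frac{343322816}{18561} = - \frac{32736517151232}{6187}$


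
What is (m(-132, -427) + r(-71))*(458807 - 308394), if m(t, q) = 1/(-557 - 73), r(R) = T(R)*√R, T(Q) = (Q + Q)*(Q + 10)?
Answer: -150413/630 + 1302877406*I*√71 ≈ -238.75 + 1.0978e+10*I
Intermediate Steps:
T(Q) = 2*Q*(10 + Q) (T(Q) = (2*Q)*(10 + Q) = 2*Q*(10 + Q))
r(R) = 2*R^(3/2)*(10 + R) (r(R) = (2*R*(10 + R))*√R = 2*R^(3/2)*(10 + R))
m(t, q) = -1/630 (m(t, q) = 1/(-630) = -1/630)
(m(-132, -427) + r(-71))*(458807 - 308394) = (-1/630 + 2*(-71)^(3/2)*(10 - 71))*(458807 - 308394) = (-1/630 + 2*(-71*I*√71)*(-61))*150413 = (-1/630 + 8662*I*√71)*150413 = -150413/630 + 1302877406*I*√71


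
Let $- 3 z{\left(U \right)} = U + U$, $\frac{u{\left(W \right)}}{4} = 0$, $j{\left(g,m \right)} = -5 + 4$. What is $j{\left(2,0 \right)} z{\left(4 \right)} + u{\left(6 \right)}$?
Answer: $\frac{8}{3} \approx 2.6667$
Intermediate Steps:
$j{\left(g,m \right)} = -1$
$u{\left(W \right)} = 0$ ($u{\left(W \right)} = 4 \cdot 0 = 0$)
$z{\left(U \right)} = - \frac{2 U}{3}$ ($z{\left(U \right)} = - \frac{U + U}{3} = - \frac{2 U}{3}$)
$j{\left(2,0 \right)} z{\left(4 \right)} + u{\left(6 \right)} = - \frac{\left(-2\right) 4}{3} + 0 = \left(-1\right) \left(- \frac{8}{3}\right) + 0 = \frac{8}{3} + 0 = \frac{8}{3}$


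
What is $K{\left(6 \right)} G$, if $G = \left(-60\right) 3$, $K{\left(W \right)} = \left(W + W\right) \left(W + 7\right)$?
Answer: $-28080$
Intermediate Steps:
$K{\left(W \right)} = 2 W \left(7 + W\right)$
$G = -180$
$K{\left(6 \right)} G = 2 \cdot 6 \left(7 + 6\right) \left(-180\right) = 2 \cdot 6 \cdot 13 \left(-180\right) = 156 \left(-180\right) = -28080$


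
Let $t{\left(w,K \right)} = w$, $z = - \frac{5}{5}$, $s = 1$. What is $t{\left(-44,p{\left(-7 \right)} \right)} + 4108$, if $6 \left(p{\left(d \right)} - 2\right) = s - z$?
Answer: $4064$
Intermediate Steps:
$z = -1$ ($z = \left(-5\right) \frac{1}{5} = -1$)
$p{\left(d \right)} = \frac{7}{3}$ ($p{\left(d \right)} = 2 + \frac{1 - -1}{6} = 2 + \frac{1 + 1}{6} = 2 + \frac{1}{6} \cdot 2 = 2 + \frac{1}{3} = \frac{7}{3}$)
$t{\left(-44,p{\left(-7 \right)} \right)} + 4108 = -44 + 4108 = 4064$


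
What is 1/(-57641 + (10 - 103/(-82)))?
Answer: -82/4725639 ≈ -1.7352e-5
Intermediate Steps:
1/(-57641 + (10 - 103/(-82))) = 1/(-57641 + (10 - 103*(-1/82))) = 1/(-57641 + (10 + 103/82)) = 1/(-57641 + 923/82) = 1/(-4725639/82) = -82/4725639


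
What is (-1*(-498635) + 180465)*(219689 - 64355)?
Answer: 105487319400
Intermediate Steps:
(-1*(-498635) + 180465)*(219689 - 64355) = (498635 + 180465)*155334 = 679100*155334 = 105487319400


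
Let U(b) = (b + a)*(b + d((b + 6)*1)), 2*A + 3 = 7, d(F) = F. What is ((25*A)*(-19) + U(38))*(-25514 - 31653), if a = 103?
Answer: -606656204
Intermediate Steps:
A = 2 (A = -3/2 + (½)*7 = -3/2 + 7/2 = 2)
U(b) = (6 + 2*b)*(103 + b) (U(b) = (b + 103)*(b + (b + 6)*1) = (103 + b)*(b + (6 + b)*1) = (103 + b)*(b + (6 + b)) = (103 + b)*(6 + 2*b) = (6 + 2*b)*(103 + b))
((25*A)*(-19) + U(38))*(-25514 - 31653) = ((25*2)*(-19) + (618 + 2*38² + 212*38))*(-25514 - 31653) = (50*(-19) + (618 + 2*1444 + 8056))*(-57167) = (-950 + (618 + 2888 + 8056))*(-57167) = (-950 + 11562)*(-57167) = 10612*(-57167) = -606656204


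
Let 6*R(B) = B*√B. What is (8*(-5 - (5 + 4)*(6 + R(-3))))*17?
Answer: -8024 + 612*I*√3 ≈ -8024.0 + 1060.0*I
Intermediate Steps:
R(B) = B^(3/2)/6 (R(B) = (B*√B)/6 = B^(3/2)/6)
(8*(-5 - (5 + 4)*(6 + R(-3))))*17 = (8*(-5 - (5 + 4)*(6 + (-3)^(3/2)/6)))*17 = (8*(-5 - 9*(6 + (-3*I*√3)/6)))*17 = (8*(-5 - 9*(6 - I*√3/2)))*17 = (8*(-5 - (54 - 9*I*√3/2)))*17 = (8*(-5 + (-54 + 9*I*√3/2)))*17 = (8*(-59 + 9*I*√3/2))*17 = (-472 + 36*I*√3)*17 = -8024 + 612*I*√3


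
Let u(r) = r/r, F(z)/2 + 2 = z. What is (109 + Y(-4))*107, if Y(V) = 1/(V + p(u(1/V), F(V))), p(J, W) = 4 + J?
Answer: 11770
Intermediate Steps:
F(z) = -4 + 2*z
u(r) = 1
Y(V) = 1/(5 + V) (Y(V) = 1/(V + (4 + 1)) = 1/(V + 5) = 1/(5 + V))
(109 + Y(-4))*107 = (109 + 1/(5 - 4))*107 = (109 + 1/1)*107 = (109 + 1)*107 = 110*107 = 11770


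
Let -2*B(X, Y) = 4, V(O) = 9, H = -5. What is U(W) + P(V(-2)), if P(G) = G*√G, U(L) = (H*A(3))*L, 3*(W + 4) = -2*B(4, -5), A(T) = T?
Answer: 67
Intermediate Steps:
B(X, Y) = -2 (B(X, Y) = -½*4 = -2)
W = -8/3 (W = -4 + (-2*(-2))/3 = -4 + (⅓)*4 = -4 + 4/3 = -8/3 ≈ -2.6667)
U(L) = -15*L (U(L) = (-5*3)*L = -15*L)
P(G) = G^(3/2)
U(W) + P(V(-2)) = -15*(-8/3) + 9^(3/2) = 40 + 27 = 67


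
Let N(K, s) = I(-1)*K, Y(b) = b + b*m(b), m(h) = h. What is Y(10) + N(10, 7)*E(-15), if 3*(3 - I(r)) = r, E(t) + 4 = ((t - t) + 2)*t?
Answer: -3070/3 ≈ -1023.3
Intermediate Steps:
E(t) = -4 + 2*t (E(t) = -4 + ((t - t) + 2)*t = -4 + (0 + 2)*t = -4 + 2*t)
Y(b) = b + b² (Y(b) = b + b*b = b + b²)
I(r) = 3 - r/3
N(K, s) = 10*K/3 (N(K, s) = (3 - ⅓*(-1))*K = (3 + ⅓)*K = 10*K/3)
Y(10) + N(10, 7)*E(-15) = 10*(1 + 10) + ((10/3)*10)*(-4 + 2*(-15)) = 10*11 + 100*(-4 - 30)/3 = 110 + (100/3)*(-34) = 110 - 3400/3 = -3070/3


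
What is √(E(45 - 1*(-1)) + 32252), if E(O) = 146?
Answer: √32398 ≈ 179.99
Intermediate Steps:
√(E(45 - 1*(-1)) + 32252) = √(146 + 32252) = √32398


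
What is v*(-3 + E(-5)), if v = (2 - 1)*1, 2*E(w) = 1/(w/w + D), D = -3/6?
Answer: -2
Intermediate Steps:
D = -½ (D = -3*⅙ = -½ ≈ -0.50000)
E(w) = 1 (E(w) = 1/(2*(w/w - ½)) = 1/(2*(1 - ½)) = 1/(2*(½)) = (½)*2 = 1)
v = 1 (v = 1*1 = 1)
v*(-3 + E(-5)) = 1*(-3 + 1) = 1*(-2) = -2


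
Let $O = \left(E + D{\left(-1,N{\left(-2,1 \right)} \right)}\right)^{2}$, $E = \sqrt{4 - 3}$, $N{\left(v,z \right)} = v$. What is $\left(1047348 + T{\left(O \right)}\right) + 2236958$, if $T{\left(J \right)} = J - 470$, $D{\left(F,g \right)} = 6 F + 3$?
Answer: $3283840$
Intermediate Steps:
$E = 1$ ($E = \sqrt{1} = 1$)
$D{\left(F,g \right)} = 3 + 6 F$
$O = 4$ ($O = \left(1 + \left(3 + 6 \left(-1\right)\right)\right)^{2} = \left(1 + \left(3 - 6\right)\right)^{2} = \left(1 - 3\right)^{2} = \left(-2\right)^{2} = 4$)
$T{\left(J \right)} = -470 + J$
$\left(1047348 + T{\left(O \right)}\right) + 2236958 = \left(1047348 + \left(-470 + 4\right)\right) + 2236958 = \left(1047348 - 466\right) + 2236958 = 1046882 + 2236958 = 3283840$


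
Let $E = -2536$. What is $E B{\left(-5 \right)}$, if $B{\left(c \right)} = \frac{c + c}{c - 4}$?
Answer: $- \frac{25360}{9} \approx -2817.8$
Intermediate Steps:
$B{\left(c \right)} = \frac{2 c}{-4 + c}$
$E B{\left(-5 \right)} = - 2536 \cdot 2 \left(-5\right) \frac{1}{-4 - 5} = - 2536 \cdot 2 \left(-5\right) \frac{1}{-9} = - 2536 \cdot 2 \left(-5\right) \left(- \frac{1}{9}\right) = \left(-2536\right) \frac{10}{9} = - \frac{25360}{9}$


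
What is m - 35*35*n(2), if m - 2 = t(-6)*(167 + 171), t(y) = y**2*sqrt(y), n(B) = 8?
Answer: -9798 + 12168*I*sqrt(6) ≈ -9798.0 + 29805.0*I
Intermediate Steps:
t(y) = y**(5/2)
m = 2 + 12168*I*sqrt(6) (m = 2 + (-6)**(5/2)*(167 + 171) = 2 + (36*I*sqrt(6))*338 = 2 + 12168*I*sqrt(6) ≈ 2.0 + 29805.0*I)
m - 35*35*n(2) = (2 + 12168*I*sqrt(6)) - 35*35*8 = (2 + 12168*I*sqrt(6)) - 1225*8 = (2 + 12168*I*sqrt(6)) - 1*9800 = (2 + 12168*I*sqrt(6)) - 9800 = -9798 + 12168*I*sqrt(6)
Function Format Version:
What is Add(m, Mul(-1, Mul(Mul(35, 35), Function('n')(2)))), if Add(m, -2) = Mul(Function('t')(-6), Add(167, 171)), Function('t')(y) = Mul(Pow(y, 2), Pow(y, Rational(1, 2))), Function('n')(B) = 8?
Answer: Add(-9798, Mul(12168, I, Pow(6, Rational(1, 2)))) ≈ Add(-9798.0, Mul(29805., I))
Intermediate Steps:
Function('t')(y) = Pow(y, Rational(5, 2))
m = Add(2, Mul(12168, I, Pow(6, Rational(1, 2)))) (m = Add(2, Mul(Pow(-6, Rational(5, 2)), Add(167, 171))) = Add(2, Mul(Mul(36, I, Pow(6, Rational(1, 2))), 338)) = Add(2, Mul(12168, I, Pow(6, Rational(1, 2)))) ≈ Add(2.0000, Mul(29805., I)))
Add(m, Mul(-1, Mul(Mul(35, 35), Function('n')(2)))) = Add(Add(2, Mul(12168, I, Pow(6, Rational(1, 2)))), Mul(-1, Mul(Mul(35, 35), 8))) = Add(Add(2, Mul(12168, I, Pow(6, Rational(1, 2)))), Mul(-1, Mul(1225, 8))) = Add(Add(2, Mul(12168, I, Pow(6, Rational(1, 2)))), Mul(-1, 9800)) = Add(Add(2, Mul(12168, I, Pow(6, Rational(1, 2)))), -9800) = Add(-9798, Mul(12168, I, Pow(6, Rational(1, 2))))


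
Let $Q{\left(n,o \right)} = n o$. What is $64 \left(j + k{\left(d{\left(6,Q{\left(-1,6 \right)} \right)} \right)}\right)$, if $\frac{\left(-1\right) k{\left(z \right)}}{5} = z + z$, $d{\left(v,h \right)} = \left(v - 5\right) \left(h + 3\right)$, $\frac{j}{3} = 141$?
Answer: $28992$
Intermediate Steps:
$j = 423$ ($j = 3 \cdot 141 = 423$)
$d{\left(v,h \right)} = \left(-5 + v\right) \left(3 + h\right)$
$k{\left(z \right)} = - 10 z$ ($k{\left(z \right)} = - 5 \left(z + z\right) = - 5 \cdot 2 z = - 10 z$)
$64 \left(j + k{\left(d{\left(6,Q{\left(-1,6 \right)} \right)} \right)}\right) = 64 \left(423 - 10 \left(-15 - 5 \left(\left(-1\right) 6\right) + 3 \cdot 6 + \left(-1\right) 6 \cdot 6\right)\right) = 64 \left(423 - 10 \left(-15 - -30 + 18 - 36\right)\right) = 64 \left(423 - 10 \left(-15 + 30 + 18 - 36\right)\right) = 64 \left(423 - -30\right) = 64 \left(423 + 30\right) = 64 \cdot 453 = 28992$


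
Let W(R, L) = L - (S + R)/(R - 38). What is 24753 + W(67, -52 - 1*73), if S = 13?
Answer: 714132/29 ≈ 24625.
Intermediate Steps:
W(R, L) = L - (13 + R)/(-38 + R) (W(R, L) = L - (13 + R)/(R - 38) = L - (13 + R)/(-38 + R))
24753 + W(67, -52 - 1*73) = 24753 + (-13 - 1*67 - 38*(-52 - 1*73) + (-52 - 1*73)*67)/(-38 + 67) = 24753 + (-13 - 67 - 38*(-52 - 73) + (-52 - 73)*67)/29 = 24753 + (-13 - 67 - 38*(-125) - 125*67)/29 = 24753 + (-13 - 67 + 4750 - 8375)/29 = 24753 + (1/29)*(-3705) = 24753 - 3705/29 = 714132/29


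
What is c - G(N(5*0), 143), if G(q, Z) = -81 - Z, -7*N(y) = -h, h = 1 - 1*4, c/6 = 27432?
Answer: 164816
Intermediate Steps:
c = 164592 (c = 6*27432 = 164592)
h = -3 (h = 1 - 4 = -3)
N(y) = -3/7 (N(y) = -(-1)*(-3)/7 = -1/7*3 = -3/7)
c - G(N(5*0), 143) = 164592 - (-81 - 1*143) = 164592 - (-81 - 143) = 164592 - 1*(-224) = 164592 + 224 = 164816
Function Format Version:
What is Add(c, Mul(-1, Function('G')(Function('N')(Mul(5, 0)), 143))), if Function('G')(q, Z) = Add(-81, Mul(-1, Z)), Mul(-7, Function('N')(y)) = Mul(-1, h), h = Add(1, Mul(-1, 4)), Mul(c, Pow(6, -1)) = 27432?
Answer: 164816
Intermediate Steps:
c = 164592 (c = Mul(6, 27432) = 164592)
h = -3 (h = Add(1, -4) = -3)
Function('N')(y) = Rational(-3, 7) (Function('N')(y) = Mul(Rational(-1, 7), Mul(-1, -3)) = Mul(Rational(-1, 7), 3) = Rational(-3, 7))
Add(c, Mul(-1, Function('G')(Function('N')(Mul(5, 0)), 143))) = Add(164592, Mul(-1, Add(-81, Mul(-1, 143)))) = Add(164592, Mul(-1, Add(-81, -143))) = Add(164592, Mul(-1, -224)) = Add(164592, 224) = 164816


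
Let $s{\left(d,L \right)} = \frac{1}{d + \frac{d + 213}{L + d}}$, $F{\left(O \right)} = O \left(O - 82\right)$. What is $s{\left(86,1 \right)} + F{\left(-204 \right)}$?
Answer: $\frac{453974751}{7781} \approx 58344.0$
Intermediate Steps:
$F{\left(O \right)} = O \left(-82 + O\right)$
$s{\left(d,L \right)} = \frac{1}{d + \frac{213 + d}{L + d}}$
$s{\left(86,1 \right)} + F{\left(-204 \right)} = \frac{1 + 86}{213 + 86 + 86^{2} + 1 \cdot 86} - 204 \left(-82 - 204\right) = \frac{1}{213 + 86 + 7396 + 86} \cdot 87 - -58344 = \frac{1}{7781} \cdot 87 + 58344 = \frac{87}{7781} + 58344 = \frac{453974751}{7781}$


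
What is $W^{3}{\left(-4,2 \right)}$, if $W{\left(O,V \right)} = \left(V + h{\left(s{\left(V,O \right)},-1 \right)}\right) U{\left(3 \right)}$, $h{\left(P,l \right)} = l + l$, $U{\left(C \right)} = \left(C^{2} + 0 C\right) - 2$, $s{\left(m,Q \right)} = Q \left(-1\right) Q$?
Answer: $0$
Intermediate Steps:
$s{\left(m,Q \right)} = - Q^{2}$ ($s{\left(m,Q \right)} = - Q Q = - Q^{2}$)
$U{\left(C \right)} = -2 + C^{2}$ ($U{\left(C \right)} = \left(C^{2} + 0\right) - 2 = C^{2} - 2 = -2 + C^{2}$)
$h{\left(P,l \right)} = 2 l$
$W{\left(O,V \right)} = -14 + 7 V$ ($W{\left(O,V \right)} = \left(V + 2 \left(-1\right)\right) \left(-2 + 3^{2}\right) = \left(V - 2\right) \left(-2 + 9\right) = \left(-2 + V\right) 7 = -14 + 7 V$)
$W^{3}{\left(-4,2 \right)} = \left(-14 + 7 \cdot 2\right)^{3} = \left(-14 + 14\right)^{3} = 0^{3} = 0$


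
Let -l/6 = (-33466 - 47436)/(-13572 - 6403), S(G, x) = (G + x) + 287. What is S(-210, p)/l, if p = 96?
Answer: -3455675/485412 ≈ -7.1191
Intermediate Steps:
S(G, x) = 287 + G + x
l = -485412/19975 (l = -6*(-33466 - 47436)/(-13572 - 6403) = -(-485412)/(-19975) = -(-485412)*(-1)/19975 = -6*80902/19975 = -485412/19975 ≈ -24.301)
S(-210, p)/l = (287 - 210 + 96)/(-485412/19975) = 173*(-19975/485412) = -3455675/485412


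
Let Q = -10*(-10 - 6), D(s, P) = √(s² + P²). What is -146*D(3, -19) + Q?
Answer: 160 - 146*√370 ≈ -2648.4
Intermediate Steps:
D(s, P) = √(P² + s²)
Q = 160 (Q = -10*(-16) = 160)
-146*D(3, -19) + Q = -146*√((-19)² + 3²) + 160 = -146*√(361 + 9) + 160 = -146*√370 + 160 = 160 - 146*√370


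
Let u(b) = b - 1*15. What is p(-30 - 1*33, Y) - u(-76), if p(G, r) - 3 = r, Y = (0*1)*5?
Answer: 94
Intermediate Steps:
Y = 0 (Y = 0*5 = 0)
p(G, r) = 3 + r
u(b) = -15 + b (u(b) = b - 15 = -15 + b)
p(-30 - 1*33, Y) - u(-76) = (3 + 0) - (-15 - 76) = 3 - 1*(-91) = 3 + 91 = 94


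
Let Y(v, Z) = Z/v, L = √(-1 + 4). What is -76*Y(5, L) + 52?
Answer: 52 - 76*√3/5 ≈ 25.673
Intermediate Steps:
L = √3 ≈ 1.7320
-76*Y(5, L) + 52 = -76*√3/5 + 52 = 52 - 76*√3/5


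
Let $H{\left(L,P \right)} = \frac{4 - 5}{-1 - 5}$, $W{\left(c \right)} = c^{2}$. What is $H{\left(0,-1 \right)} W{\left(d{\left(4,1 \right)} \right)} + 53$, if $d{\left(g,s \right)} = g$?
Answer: $\frac{167}{3} \approx 55.667$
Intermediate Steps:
$H{\left(L,P \right)} = \frac{1}{6}$ ($H{\left(L,P \right)} = - \frac{1}{-6} = \left(-1\right) \left(- \frac{1}{6}\right) = \frac{1}{6}$)
$H{\left(0,-1 \right)} W{\left(d{\left(4,1 \right)} \right)} + 53 = \frac{4^{2}}{6} + 53 = \frac{1}{6} \cdot 16 + 53 = \frac{8}{3} + 53 = \frac{167}{3}$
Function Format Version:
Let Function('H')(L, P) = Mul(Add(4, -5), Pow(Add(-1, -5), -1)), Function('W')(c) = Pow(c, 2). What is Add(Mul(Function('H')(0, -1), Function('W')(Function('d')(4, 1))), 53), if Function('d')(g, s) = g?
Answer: Rational(167, 3) ≈ 55.667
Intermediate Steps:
Function('H')(L, P) = Rational(1, 6) (Function('H')(L, P) = Mul(-1, Pow(-6, -1)) = Mul(-1, Rational(-1, 6)) = Rational(1, 6))
Add(Mul(Function('H')(0, -1), Function('W')(Function('d')(4, 1))), 53) = Add(Mul(Rational(1, 6), Pow(4, 2)), 53) = Add(Mul(Rational(1, 6), 16), 53) = Add(Rational(8, 3), 53) = Rational(167, 3)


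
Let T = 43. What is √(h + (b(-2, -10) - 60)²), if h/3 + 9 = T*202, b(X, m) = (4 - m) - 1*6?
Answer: √28735 ≈ 169.51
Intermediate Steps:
b(X, m) = -2 - m (b(X, m) = (4 - m) - 6 = -2 - m)
h = 26031 (h = -27 + 3*(43*202) = -27 + 3*8686 = -27 + 26058 = 26031)
√(h + (b(-2, -10) - 60)²) = √(26031 + ((-2 - 1*(-10)) - 60)²) = √(26031 + ((-2 + 10) - 60)²) = √(26031 + (8 - 60)²) = √(26031 + (-52)²) = √(26031 + 2704) = √28735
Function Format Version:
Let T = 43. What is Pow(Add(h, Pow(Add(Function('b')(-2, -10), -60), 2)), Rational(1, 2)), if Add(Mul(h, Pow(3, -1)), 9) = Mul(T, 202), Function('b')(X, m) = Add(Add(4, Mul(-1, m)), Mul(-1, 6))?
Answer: Pow(28735, Rational(1, 2)) ≈ 169.51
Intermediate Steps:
Function('b')(X, m) = Add(-2, Mul(-1, m)) (Function('b')(X, m) = Add(Add(4, Mul(-1, m)), -6) = Add(-2, Mul(-1, m)))
h = 26031 (h = Add(-27, Mul(3, Mul(43, 202))) = Add(-27, Mul(3, 8686)) = Add(-27, 26058) = 26031)
Pow(Add(h, Pow(Add(Function('b')(-2, -10), -60), 2)), Rational(1, 2)) = Pow(Add(26031, Pow(Add(Add(-2, Mul(-1, -10)), -60), 2)), Rational(1, 2)) = Pow(Add(26031, Pow(Add(Add(-2, 10), -60), 2)), Rational(1, 2)) = Pow(Add(26031, Pow(Add(8, -60), 2)), Rational(1, 2)) = Pow(Add(26031, Pow(-52, 2)), Rational(1, 2)) = Pow(Add(26031, 2704), Rational(1, 2)) = Pow(28735, Rational(1, 2))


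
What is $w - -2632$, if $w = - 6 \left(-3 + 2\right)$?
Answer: $2638$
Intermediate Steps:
$w = 6$ ($w = \left(-6\right) \left(-1\right) = 6$)
$w - -2632 = 6 - -2632 = 6 + 2632 = 2638$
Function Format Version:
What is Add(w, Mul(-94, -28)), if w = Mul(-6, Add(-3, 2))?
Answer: 2638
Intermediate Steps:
w = 6 (w = Mul(-6, -1) = 6)
Add(w, Mul(-94, -28)) = Add(6, Mul(-94, -28)) = Add(6, 2632) = 2638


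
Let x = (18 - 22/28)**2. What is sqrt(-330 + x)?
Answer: I*sqrt(6599)/14 ≈ 5.8024*I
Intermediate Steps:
x = 58081/196 (x = (18 - 22*1/28)**2 = (18 - 11/14)**2 = (241/14)**2 = 58081/196 ≈ 296.33)
sqrt(-330 + x) = sqrt(-330 + 58081/196) = sqrt(-6599/196) = I*sqrt(6599)/14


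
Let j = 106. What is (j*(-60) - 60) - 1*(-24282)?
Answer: 17862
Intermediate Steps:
(j*(-60) - 60) - 1*(-24282) = (106*(-60) - 60) - 1*(-24282) = (-6360 - 60) + 24282 = -6420 + 24282 = 17862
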